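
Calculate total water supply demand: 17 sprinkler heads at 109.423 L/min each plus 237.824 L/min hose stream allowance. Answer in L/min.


Sprinkler demand = 17 * 109.423 = 1860.191 L/min
Total = 1860.191 + 237.824 = 2098.015 L/min

2098.015 L/min


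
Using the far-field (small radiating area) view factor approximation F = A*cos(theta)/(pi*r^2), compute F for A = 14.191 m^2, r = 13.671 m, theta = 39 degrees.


cos(39 deg) = 0.77715
pi*r^2 = 587.15
F = 14.191 * 0.77715 / 587.15 = 0.018783

0.018783


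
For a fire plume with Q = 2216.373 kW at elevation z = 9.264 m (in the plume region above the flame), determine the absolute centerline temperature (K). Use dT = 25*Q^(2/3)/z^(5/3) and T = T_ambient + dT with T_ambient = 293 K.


Q^(2/3) = 169.99
z^(5/3) = 40.863
dT = 25 * 169.99 / 40.863 = 104.00 K
T = 293 + 104.00 = 397.00 K

397.00 K


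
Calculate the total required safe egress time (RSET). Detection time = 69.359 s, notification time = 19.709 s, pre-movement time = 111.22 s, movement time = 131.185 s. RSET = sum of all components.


Total = 69.359 + 19.709 + 111.22 + 131.185 = 331.473 s

331.473 s


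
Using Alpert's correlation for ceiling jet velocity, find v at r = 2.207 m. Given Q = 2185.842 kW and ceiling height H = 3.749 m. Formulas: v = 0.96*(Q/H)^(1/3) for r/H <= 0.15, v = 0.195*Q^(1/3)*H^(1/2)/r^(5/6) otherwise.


r/H = 2.207 / 3.749 = 0.58869
r/H > 0.15, so v = 0.195*Q^(1/3)*H^(1/2)/r^(5/6)
Q^(1/3) = 12.978
H^(1/2) = 1.9362
r^(5/6) = 1.9342
v = 0.195 * 12.978 * 1.9362 / 1.9342 = 2.5334 m/s

2.5334 m/s


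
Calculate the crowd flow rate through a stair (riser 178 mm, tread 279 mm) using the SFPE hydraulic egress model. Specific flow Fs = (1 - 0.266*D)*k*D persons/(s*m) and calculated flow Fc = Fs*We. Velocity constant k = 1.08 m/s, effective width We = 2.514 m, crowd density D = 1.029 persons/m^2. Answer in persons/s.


1 - 0.266*D = 1 - 0.266*1.029 = 0.72629
Fs = 0.72629 * 1.08 * 1.029 = 0.80714 persons/(s*m)
Fc = 0.80714 * 2.514 = 2.0291 persons/s

2.0291 persons/s


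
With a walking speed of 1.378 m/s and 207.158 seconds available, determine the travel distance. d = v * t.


d = 1.378 * 207.158 = 285.46 m

285.46 m


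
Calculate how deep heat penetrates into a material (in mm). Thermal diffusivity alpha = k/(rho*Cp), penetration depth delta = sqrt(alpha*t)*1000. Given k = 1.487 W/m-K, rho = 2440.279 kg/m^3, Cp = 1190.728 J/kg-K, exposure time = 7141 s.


alpha = 1.487 / (2440.279 * 1190.728) = 5.1175e-07 m^2/s
alpha * t = 0.0036544
delta = sqrt(0.0036544) * 1000 = 60.452 mm

60.452 mm


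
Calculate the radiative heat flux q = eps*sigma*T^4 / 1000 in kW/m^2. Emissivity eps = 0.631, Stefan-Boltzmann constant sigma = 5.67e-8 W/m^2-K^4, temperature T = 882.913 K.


T^4 = 6.0768e+11
q = 0.631 * 5.67e-8 * 6.0768e+11 / 1000 = 21.741 kW/m^2

21.741 kW/m^2


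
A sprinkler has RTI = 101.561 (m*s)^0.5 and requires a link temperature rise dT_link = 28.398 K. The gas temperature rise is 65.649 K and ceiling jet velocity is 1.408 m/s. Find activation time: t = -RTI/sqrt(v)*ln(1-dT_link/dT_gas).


dT_link/dT_gas = 0.43257
ln(1 - 0.43257) = -0.56664
t = -101.561 / sqrt(1.408) * -0.56664 = 48.499 s

48.499 s


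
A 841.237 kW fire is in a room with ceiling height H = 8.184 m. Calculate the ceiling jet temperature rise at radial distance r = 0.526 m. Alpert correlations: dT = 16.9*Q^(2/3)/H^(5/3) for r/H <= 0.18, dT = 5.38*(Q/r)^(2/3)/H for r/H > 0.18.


r/H = 0.526 / 8.184 = 0.064272
r/H <= 0.18, so dT = 16.9*Q^(2/3)/H^(5/3)
Q^(2/3) = 89.114
H^(5/3) = 33.236
dT = 16.9 * 89.114 / 33.236 = 45.313 K

45.313 K


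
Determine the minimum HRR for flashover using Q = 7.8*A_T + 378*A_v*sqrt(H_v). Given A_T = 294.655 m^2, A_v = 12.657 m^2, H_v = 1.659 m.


7.8*A_T = 2298.309
sqrt(H_v) = 1.2880
378*A_v*sqrt(H_v) = 6162.3
Q = 2298.309 + 6162.3 = 8460.7 kW

8460.7 kW


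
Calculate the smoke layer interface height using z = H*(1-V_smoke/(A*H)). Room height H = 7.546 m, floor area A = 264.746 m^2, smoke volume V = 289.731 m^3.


V/(A*H) = 0.14503
1 - 0.14503 = 0.85497
z = 7.546 * 0.85497 = 6.4516 m

6.4516 m


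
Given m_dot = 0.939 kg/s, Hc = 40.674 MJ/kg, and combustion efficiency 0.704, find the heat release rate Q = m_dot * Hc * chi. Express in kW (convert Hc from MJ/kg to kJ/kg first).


Hc = 40.674 MJ/kg = 40.674 * 1000 kJ/kg = 40674 kJ/kg
Q = 0.939 kg/s * 40674 kJ/kg * 0.704 = 26888 kW

26888 kW


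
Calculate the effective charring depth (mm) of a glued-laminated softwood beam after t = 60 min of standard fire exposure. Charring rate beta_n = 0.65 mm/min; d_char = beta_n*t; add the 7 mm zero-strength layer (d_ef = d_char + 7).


d_char = 0.65 * 60 = 39 mm
d_ef = 39 + 1.0*7 = 46 mm

46 mm


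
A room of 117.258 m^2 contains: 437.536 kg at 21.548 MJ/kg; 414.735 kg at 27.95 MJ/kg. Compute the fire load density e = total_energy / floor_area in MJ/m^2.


Total energy = 437.536*21.548 + 414.735*27.95
= 9428.026 + 11591.84
= 21019.87 MJ
e = 21019.87 / 117.258 = 179.26 MJ/m^2

179.26 MJ/m^2


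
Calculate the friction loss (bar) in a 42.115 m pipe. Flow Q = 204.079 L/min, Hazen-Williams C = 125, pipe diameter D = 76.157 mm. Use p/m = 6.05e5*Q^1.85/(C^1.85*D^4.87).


Q^1.85 = 18755
C^1.85 = 7573.3
D^4.87 = 1.4586e+09
p/m = 0.0010272 bar/m
p_total = 0.0010272 * 42.115 = 0.043262 bar

0.043262 bar


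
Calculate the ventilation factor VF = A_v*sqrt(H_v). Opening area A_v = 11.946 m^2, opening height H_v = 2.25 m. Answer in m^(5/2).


sqrt(H_v) = 1.5
VF = 11.946 * 1.5 = 17.919 m^(5/2)

17.919 m^(5/2)


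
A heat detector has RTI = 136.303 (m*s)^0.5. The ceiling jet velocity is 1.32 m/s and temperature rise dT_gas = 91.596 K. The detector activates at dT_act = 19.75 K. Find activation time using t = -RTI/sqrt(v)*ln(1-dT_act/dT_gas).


dT_act/dT_gas = 0.21562
ln(1 - 0.21562) = -0.24286
t = -136.303 / sqrt(1.32) * -0.24286 = 28.812 s

28.812 s


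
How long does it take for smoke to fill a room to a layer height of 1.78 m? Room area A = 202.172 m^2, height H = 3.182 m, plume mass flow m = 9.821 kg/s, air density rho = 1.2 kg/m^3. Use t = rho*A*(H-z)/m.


H - z = 1.402 m
t = 1.2 * 202.172 * 1.402 / 9.821 = 34.633 s

34.633 s


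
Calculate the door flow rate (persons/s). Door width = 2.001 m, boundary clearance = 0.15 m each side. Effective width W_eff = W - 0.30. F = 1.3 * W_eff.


W_eff = 2.001 - 0.30 = 1.701 m
F = 1.3 * 1.701 = 2.2113 persons/s

2.2113 persons/s


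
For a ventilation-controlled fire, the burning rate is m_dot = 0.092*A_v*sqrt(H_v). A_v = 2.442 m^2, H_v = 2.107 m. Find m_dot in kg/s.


sqrt(H_v) = 1.4516
m_dot = 0.092 * 2.442 * 1.4516 = 0.32611 kg/s

0.32611 kg/s


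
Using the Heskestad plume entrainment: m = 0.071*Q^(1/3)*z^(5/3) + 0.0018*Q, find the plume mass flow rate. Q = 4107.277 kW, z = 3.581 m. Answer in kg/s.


Q^(1/3) = 16.015
z^(5/3) = 8.3819
First term = 0.071 * 16.015 * 8.3819 = 9.5305
Second term = 0.0018 * 4107.277 = 7.3931
m = 16.924 kg/s

16.924 kg/s


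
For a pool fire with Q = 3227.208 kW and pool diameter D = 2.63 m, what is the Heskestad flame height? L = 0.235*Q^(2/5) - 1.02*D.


Q^(2/5) = 25.324
0.235 * Q^(2/5) = 5.9511
1.02 * D = 2.6826
L = 3.2685 m

3.2685 m


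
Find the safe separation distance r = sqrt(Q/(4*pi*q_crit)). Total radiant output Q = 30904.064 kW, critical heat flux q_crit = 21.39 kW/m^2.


4*pi*q_crit = 268.79
Q/(4*pi*q_crit) = 114.97
r = sqrt(114.97) = 10.723 m

10.723 m


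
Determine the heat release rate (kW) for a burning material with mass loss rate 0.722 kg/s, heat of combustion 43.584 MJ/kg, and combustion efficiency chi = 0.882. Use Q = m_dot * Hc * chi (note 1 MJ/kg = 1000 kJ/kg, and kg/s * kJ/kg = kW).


Hc = 43.584 MJ/kg = 43.584 * 1000 kJ/kg = 43584 kJ/kg
Q = 0.722 kg/s * 43584 kJ/kg * 0.882 = 27754 kW

27754 kW


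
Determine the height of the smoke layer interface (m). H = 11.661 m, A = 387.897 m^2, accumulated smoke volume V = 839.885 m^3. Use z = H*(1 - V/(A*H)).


V/(A*H) = 0.18568
1 - 0.18568 = 0.81432
z = 11.661 * 0.81432 = 9.4958 m

9.4958 m


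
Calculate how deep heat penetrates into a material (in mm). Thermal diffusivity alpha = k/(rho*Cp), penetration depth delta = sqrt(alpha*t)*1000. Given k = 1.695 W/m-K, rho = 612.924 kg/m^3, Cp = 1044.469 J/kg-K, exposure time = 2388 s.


alpha = 1.695 / (612.924 * 1044.469) = 2.6477e-06 m^2/s
alpha * t = 0.0063227
delta = sqrt(0.0063227) * 1000 = 79.515 mm

79.515 mm


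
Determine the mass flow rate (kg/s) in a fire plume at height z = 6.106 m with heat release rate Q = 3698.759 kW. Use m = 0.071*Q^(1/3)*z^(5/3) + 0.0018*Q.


Q^(1/3) = 15.465
z^(5/3) = 20.398
First term = 0.071 * 15.465 * 20.398 = 22.398
Second term = 0.0018 * 3698.759 = 6.6578
m = 29.056 kg/s

29.056 kg/s


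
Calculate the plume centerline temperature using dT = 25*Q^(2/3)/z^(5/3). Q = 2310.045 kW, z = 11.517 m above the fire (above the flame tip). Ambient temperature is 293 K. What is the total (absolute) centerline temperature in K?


Q^(2/3) = 174.75
z^(5/3) = 58.735
dT = 25 * 174.75 / 58.735 = 74.380 K
T = 293 + 74.380 = 367.38 K

367.38 K


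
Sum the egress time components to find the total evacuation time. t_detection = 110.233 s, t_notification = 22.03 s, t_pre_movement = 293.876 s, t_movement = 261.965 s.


Total = 110.233 + 22.03 + 293.876 + 261.965 = 688.104 s

688.104 s


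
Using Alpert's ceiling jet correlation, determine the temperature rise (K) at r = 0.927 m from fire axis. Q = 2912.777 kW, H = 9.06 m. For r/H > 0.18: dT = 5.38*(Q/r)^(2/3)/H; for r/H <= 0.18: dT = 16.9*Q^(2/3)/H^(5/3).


r/H = 0.927 / 9.06 = 0.10232
r/H <= 0.18, so dT = 16.9*Q^(2/3)/H^(5/3)
Q^(2/3) = 203.96
H^(5/3) = 39.374
dT = 16.9 * 203.96 / 39.374 = 87.541 K

87.541 K


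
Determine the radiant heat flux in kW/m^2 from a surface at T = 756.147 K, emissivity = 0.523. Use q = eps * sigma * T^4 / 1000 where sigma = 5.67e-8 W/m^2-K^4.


T^4 = 3.2691e+11
q = 0.523 * 5.67e-8 * 3.2691e+11 / 1000 = 9.6941 kW/m^2

9.6941 kW/m^2


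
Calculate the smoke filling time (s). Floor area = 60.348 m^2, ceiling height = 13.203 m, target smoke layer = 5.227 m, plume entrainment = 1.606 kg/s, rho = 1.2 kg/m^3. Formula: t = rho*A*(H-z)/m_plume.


H - z = 7.976 m
t = 1.2 * 60.348 * 7.976 / 1.606 = 359.65 s

359.65 s


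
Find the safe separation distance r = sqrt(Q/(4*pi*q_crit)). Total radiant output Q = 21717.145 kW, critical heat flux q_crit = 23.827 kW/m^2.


4*pi*q_crit = 299.42
Q/(4*pi*q_crit) = 72.531
r = sqrt(72.531) = 8.5165 m

8.5165 m


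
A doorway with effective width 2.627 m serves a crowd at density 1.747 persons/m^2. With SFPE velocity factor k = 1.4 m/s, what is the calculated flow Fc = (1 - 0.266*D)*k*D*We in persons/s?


1 - 0.266*D = 1 - 0.266*1.747 = 0.53530
Fs = 0.53530 * 1.4 * 1.747 = 1.3092 persons/(s*m)
Fc = 1.3092 * 2.627 = 3.4394 persons/s

3.4394 persons/s


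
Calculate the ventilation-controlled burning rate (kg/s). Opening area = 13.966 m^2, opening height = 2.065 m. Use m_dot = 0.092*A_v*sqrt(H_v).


sqrt(H_v) = 1.4370
m_dot = 0.092 * 13.966 * 1.4370 = 1.8464 kg/s

1.8464 kg/s


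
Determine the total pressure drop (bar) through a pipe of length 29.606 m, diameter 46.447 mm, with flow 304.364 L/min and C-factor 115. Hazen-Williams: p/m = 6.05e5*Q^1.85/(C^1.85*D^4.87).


Q^1.85 = 39290
C^1.85 = 6490.7
D^4.87 = 1.3125e+08
p/m = 0.027903 bar/m
p_total = 0.027903 * 29.606 = 0.82611 bar

0.82611 bar


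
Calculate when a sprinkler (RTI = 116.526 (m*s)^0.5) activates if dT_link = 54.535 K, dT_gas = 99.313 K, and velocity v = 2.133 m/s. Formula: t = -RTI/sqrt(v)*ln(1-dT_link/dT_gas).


dT_link/dT_gas = 0.54912
ln(1 - 0.54912) = -0.79656
t = -116.526 / sqrt(2.133) * -0.79656 = 63.554 s

63.554 s


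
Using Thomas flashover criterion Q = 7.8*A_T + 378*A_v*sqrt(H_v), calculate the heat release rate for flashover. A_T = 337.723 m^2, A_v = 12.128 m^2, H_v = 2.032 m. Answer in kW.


7.8*A_T = 2634.2
sqrt(H_v) = 1.4255
378*A_v*sqrt(H_v) = 6535.0
Q = 2634.2 + 6535.0 = 9169.2 kW

9169.2 kW


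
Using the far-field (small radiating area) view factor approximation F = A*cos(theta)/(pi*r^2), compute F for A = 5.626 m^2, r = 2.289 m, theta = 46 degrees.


cos(46 deg) = 0.69466
pi*r^2 = 16.460
F = 5.626 * 0.69466 / 16.460 = 0.23743

0.23743


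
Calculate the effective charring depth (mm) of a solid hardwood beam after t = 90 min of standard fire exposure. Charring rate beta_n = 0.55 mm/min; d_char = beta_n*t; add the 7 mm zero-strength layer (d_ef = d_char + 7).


d_char = 0.55 * 90 = 49.5 mm
d_ef = 49.5 + 1.0*7 = 56.5 mm

56.5 mm


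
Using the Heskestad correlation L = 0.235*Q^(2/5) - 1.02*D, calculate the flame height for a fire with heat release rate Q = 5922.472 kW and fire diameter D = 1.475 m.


Q^(2/5) = 32.285
0.235 * Q^(2/5) = 7.5870
1.02 * D = 1.5045
L = 6.0825 m

6.0825 m


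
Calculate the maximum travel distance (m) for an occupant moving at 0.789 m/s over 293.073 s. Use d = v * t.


d = 0.789 * 293.073 = 231.23 m

231.23 m


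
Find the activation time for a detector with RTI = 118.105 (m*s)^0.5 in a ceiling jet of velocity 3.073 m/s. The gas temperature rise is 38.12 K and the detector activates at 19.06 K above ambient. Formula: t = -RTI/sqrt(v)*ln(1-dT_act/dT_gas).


dT_act/dT_gas = 0.5
ln(1 - 0.5) = -0.69315
t = -118.105 / sqrt(3.073) * -0.69315 = 46.700 s

46.700 s


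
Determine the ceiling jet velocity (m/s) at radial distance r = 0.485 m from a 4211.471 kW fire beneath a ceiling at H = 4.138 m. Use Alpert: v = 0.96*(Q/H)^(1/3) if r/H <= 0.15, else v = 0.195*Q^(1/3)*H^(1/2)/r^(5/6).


r/H = 0.485 / 4.138 = 0.11721
r/H <= 0.15, so v = 0.96*(Q/H)^(1/3)
Q/H = 1017.8
(Q/H)^(1/3) = 10.059
v = 0.96 * 10.059 = 9.6565 m/s

9.6565 m/s


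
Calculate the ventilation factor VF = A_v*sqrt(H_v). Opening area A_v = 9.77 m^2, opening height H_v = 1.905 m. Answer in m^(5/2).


sqrt(H_v) = 1.3802
VF = 9.77 * 1.3802 = 13.485 m^(5/2)

13.485 m^(5/2)


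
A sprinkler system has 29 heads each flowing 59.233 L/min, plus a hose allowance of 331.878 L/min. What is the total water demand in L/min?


Sprinkler demand = 29 * 59.233 = 1717.757 L/min
Total = 1717.757 + 331.878 = 2049.635 L/min

2049.635 L/min


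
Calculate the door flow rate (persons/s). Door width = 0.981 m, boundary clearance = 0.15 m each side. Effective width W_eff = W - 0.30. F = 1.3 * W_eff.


W_eff = 0.981 - 0.30 = 0.681 m
F = 1.3 * 0.681 = 0.88530 persons/s

0.88530 persons/s


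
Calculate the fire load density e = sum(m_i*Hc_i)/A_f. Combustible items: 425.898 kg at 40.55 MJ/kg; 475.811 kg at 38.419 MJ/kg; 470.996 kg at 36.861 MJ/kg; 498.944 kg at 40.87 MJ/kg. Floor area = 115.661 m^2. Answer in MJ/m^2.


Total energy = 425.898*40.55 + 475.811*38.419 + 470.996*36.861 + 498.944*40.87
= 17270.16 + 18280.18 + 17361.38 + 20391.84
= 73303.57 MJ
e = 73303.57 / 115.661 = 633.78 MJ/m^2

633.78 MJ/m^2


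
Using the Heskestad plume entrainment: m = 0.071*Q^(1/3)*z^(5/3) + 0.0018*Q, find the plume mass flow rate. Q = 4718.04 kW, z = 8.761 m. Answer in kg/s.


Q^(1/3) = 16.772
z^(5/3) = 37.233
First term = 0.071 * 16.772 * 37.233 = 44.337
Second term = 0.0018 * 4718.04 = 8.4925
m = 52.830 kg/s

52.830 kg/s


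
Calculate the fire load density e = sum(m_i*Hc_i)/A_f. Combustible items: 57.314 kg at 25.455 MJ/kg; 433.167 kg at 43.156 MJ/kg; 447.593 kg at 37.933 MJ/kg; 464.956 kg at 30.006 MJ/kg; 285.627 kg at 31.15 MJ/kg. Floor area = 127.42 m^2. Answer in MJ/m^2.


Total energy = 57.314*25.455 + 433.167*43.156 + 447.593*37.933 + 464.956*30.006 + 285.627*31.15
= 1458.928 + 18693.76 + 16978.55 + 13951.47 + 8897.281
= 59979.98 MJ
e = 59979.98 / 127.42 = 470.73 MJ/m^2

470.73 MJ/m^2


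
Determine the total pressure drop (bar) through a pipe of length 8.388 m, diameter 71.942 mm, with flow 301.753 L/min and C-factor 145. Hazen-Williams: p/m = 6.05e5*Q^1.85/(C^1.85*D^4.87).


Q^1.85 = 38668
C^1.85 = 9966.2
D^4.87 = 1.1054e+09
p/m = 0.0021236 bar/m
p_total = 0.0021236 * 8.388 = 0.017813 bar

0.017813 bar


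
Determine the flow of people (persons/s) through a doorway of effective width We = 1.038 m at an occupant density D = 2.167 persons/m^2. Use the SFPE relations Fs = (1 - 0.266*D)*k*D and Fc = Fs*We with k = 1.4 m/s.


1 - 0.266*D = 1 - 0.266*2.167 = 0.42358
Fs = 0.42358 * 1.4 * 2.167 = 1.2851 persons/(s*m)
Fc = 1.2851 * 1.038 = 1.3339 persons/s

1.3339 persons/s


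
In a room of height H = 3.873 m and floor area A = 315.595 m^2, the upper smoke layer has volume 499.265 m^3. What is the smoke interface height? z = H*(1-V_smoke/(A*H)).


V/(A*H) = 0.40846
1 - 0.40846 = 0.59154
z = 3.873 * 0.59154 = 2.2910 m

2.2910 m


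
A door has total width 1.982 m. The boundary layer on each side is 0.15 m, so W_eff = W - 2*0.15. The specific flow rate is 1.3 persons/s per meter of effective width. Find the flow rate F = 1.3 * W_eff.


W_eff = 1.982 - 0.30 = 1.682 m
F = 1.3 * 1.682 = 2.1866 persons/s

2.1866 persons/s


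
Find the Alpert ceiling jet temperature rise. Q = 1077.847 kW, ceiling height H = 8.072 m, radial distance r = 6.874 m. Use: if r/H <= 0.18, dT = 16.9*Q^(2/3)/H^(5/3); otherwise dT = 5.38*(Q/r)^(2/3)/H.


r/H = 6.874 / 8.072 = 0.85159
r/H > 0.18, so dT = 5.38*(Q/r)^(2/3)/H
Q/r = 156.80
(Q/r)^(2/3) = 29.078
dT = 5.38 * 29.078 / 8.072 = 19.381 K

19.381 K


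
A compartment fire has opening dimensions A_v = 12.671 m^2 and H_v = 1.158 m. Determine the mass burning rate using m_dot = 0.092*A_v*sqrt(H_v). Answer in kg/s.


sqrt(H_v) = 1.0761
m_dot = 0.092 * 12.671 * 1.0761 = 1.2544 kg/s

1.2544 kg/s


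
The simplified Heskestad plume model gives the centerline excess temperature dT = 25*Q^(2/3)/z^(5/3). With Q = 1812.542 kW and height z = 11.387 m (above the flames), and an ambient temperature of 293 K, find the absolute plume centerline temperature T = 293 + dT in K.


Q^(2/3) = 148.66
z^(5/3) = 57.634
dT = 25 * 148.66 / 57.634 = 64.484 K
T = 293 + 64.484 = 357.48 K

357.48 K


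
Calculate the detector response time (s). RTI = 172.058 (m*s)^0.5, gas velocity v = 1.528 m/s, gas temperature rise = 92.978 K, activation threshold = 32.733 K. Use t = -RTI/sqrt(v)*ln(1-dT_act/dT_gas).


dT_act/dT_gas = 0.35205
ln(1 - 0.35205) = -0.43394
t = -172.058 / sqrt(1.528) * -0.43394 = 60.401 s

60.401 s


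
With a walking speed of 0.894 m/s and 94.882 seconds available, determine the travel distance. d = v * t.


d = 0.894 * 94.882 = 84.825 m

84.825 m


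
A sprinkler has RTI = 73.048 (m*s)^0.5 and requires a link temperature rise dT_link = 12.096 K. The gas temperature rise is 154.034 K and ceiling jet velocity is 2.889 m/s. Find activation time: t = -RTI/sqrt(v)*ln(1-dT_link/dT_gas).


dT_link/dT_gas = 0.078528
ln(1 - 0.078528) = -0.081783
t = -73.048 / sqrt(2.889) * -0.081783 = 3.5148 s

3.5148 s


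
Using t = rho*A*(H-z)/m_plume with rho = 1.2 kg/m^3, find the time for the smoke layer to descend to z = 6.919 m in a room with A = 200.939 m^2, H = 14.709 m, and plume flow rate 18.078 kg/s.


H - z = 7.79 m
t = 1.2 * 200.939 * 7.79 / 18.078 = 103.90 s

103.90 s


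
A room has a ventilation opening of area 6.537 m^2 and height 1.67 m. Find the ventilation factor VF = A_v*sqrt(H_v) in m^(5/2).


sqrt(H_v) = 1.2923
VF = 6.537 * 1.2923 = 8.4477 m^(5/2)

8.4477 m^(5/2)


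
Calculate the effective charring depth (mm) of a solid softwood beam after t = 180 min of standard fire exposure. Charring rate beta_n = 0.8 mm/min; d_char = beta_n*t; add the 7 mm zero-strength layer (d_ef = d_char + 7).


d_char = 0.8 * 180 = 144 mm
d_ef = 144 + 1.0*7 = 151 mm

151 mm


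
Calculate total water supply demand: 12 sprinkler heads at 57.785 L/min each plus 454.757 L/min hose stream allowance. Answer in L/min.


Sprinkler demand = 12 * 57.785 = 693.42 L/min
Total = 693.42 + 454.757 = 1148.177 L/min

1148.177 L/min


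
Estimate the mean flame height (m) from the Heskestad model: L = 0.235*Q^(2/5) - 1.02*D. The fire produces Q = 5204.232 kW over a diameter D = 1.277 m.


Q^(2/5) = 30.658
0.235 * Q^(2/5) = 7.2046
1.02 * D = 1.3025
L = 5.9021 m

5.9021 m


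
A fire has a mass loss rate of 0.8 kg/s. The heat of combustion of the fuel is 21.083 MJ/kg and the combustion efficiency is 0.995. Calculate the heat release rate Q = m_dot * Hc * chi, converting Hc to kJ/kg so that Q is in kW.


Hc = 21.083 MJ/kg = 21.083 * 1000 kJ/kg = 21083 kJ/kg
Q = 0.8 kg/s * 21083 kJ/kg * 0.995 = 16782.068 kW

16782.068 kW


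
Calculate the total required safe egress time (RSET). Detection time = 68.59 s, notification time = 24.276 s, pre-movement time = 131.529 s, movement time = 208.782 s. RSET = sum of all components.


Total = 68.59 + 24.276 + 131.529 + 208.782 = 433.177 s

433.177 s


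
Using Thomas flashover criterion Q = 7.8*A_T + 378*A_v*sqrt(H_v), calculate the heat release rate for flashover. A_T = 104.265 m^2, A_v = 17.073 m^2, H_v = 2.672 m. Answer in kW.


7.8*A_T = 813.267
sqrt(H_v) = 1.6346
378*A_v*sqrt(H_v) = 10549
Q = 813.267 + 10549 = 11362 kW

11362 kW


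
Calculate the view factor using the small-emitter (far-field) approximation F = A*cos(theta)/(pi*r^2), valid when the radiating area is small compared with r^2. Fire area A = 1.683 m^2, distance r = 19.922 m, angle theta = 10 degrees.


cos(10 deg) = 0.98481
pi*r^2 = 1246.9
F = 1.683 * 0.98481 / 1246.9 = 0.0013293

0.0013293


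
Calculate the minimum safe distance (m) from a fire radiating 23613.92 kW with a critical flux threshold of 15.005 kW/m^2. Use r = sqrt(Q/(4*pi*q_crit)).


4*pi*q_crit = 188.56
Q/(4*pi*q_crit) = 125.23
r = sqrt(125.23) = 11.191 m

11.191 m


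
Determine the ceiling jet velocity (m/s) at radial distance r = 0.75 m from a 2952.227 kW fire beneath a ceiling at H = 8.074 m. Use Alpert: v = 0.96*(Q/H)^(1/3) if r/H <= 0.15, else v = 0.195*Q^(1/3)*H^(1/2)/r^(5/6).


r/H = 0.75 / 8.074 = 0.092891
r/H <= 0.15, so v = 0.96*(Q/H)^(1/3)
Q/H = 365.65
(Q/H)^(1/3) = 7.1508
v = 0.96 * 7.1508 = 6.8648 m/s

6.8648 m/s


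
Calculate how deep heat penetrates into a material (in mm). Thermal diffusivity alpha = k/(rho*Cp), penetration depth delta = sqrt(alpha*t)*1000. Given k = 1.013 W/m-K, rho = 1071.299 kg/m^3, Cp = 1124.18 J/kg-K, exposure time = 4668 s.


alpha = 1.013 / (1071.299 * 1124.18) = 8.4113e-07 m^2/s
alpha * t = 0.0039264
delta = sqrt(0.0039264) * 1000 = 62.661 mm

62.661 mm


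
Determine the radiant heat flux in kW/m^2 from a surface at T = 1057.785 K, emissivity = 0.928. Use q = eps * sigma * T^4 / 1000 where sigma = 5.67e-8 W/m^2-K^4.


T^4 = 1.2520e+12
q = 0.928 * 5.67e-8 * 1.2520e+12 / 1000 = 65.875 kW/m^2

65.875 kW/m^2


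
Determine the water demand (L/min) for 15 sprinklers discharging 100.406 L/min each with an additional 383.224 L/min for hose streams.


Sprinkler demand = 15 * 100.406 = 1506.09 L/min
Total = 1506.09 + 383.224 = 1889.314 L/min

1889.314 L/min


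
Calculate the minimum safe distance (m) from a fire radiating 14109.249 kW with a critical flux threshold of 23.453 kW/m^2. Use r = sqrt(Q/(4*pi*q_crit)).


4*pi*q_crit = 294.72
Q/(4*pi*q_crit) = 47.874
r = sqrt(47.874) = 6.9191 m

6.9191 m


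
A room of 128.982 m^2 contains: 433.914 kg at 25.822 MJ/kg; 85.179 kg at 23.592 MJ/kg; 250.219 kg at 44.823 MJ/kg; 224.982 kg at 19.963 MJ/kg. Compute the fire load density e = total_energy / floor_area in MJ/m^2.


Total energy = 433.914*25.822 + 85.179*23.592 + 250.219*44.823 + 224.982*19.963
= 11204.53 + 2009.543 + 11215.57 + 4491.316
= 28920.95 MJ
e = 28920.95 / 128.982 = 224.22 MJ/m^2

224.22 MJ/m^2


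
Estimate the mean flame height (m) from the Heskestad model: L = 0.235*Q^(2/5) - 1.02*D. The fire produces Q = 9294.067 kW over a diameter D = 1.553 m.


Q^(2/5) = 38.662
0.235 * Q^(2/5) = 9.0855
1.02 * D = 1.5841
L = 7.5015 m

7.5015 m


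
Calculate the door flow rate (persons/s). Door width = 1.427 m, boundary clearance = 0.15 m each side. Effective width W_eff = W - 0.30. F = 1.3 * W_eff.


W_eff = 1.427 - 0.30 = 1.127 m
F = 1.3 * 1.127 = 1.4651 persons/s

1.4651 persons/s


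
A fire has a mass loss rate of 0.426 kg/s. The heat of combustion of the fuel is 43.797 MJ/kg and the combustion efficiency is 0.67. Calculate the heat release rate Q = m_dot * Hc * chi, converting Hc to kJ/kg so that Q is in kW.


Hc = 43.797 MJ/kg = 43.797 * 1000 kJ/kg = 43797 kJ/kg
Q = 0.426 kg/s * 43797 kJ/kg * 0.67 = 12501 kW

12501 kW


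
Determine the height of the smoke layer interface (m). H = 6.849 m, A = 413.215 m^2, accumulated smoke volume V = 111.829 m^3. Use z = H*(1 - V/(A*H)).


V/(A*H) = 0.039514
1 - 0.039514 = 0.96049
z = 6.849 * 0.96049 = 6.5784 m

6.5784 m


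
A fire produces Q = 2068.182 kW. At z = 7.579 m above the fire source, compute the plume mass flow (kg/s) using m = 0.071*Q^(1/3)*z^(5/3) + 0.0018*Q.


Q^(1/3) = 12.741
z^(5/3) = 29.243
First term = 0.071 * 12.741 * 29.243 = 26.453
Second term = 0.0018 * 2068.182 = 3.7227
m = 30.176 kg/s

30.176 kg/s


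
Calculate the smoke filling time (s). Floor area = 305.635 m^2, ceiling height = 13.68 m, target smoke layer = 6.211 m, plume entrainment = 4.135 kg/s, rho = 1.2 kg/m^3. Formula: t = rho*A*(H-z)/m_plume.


H - z = 7.469 m
t = 1.2 * 305.635 * 7.469 / 4.135 = 662.48 s

662.48 s


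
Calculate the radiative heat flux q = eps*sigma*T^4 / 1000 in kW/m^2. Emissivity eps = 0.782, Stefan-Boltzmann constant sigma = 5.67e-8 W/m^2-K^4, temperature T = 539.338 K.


T^4 = 8.4614e+10
q = 0.782 * 5.67e-8 * 8.4614e+10 / 1000 = 3.7518 kW/m^2

3.7518 kW/m^2


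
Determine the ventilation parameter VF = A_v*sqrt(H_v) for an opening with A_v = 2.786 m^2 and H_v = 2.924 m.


sqrt(H_v) = 1.7100
VF = 2.786 * 1.7100 = 4.7640 m^(5/2)

4.7640 m^(5/2)


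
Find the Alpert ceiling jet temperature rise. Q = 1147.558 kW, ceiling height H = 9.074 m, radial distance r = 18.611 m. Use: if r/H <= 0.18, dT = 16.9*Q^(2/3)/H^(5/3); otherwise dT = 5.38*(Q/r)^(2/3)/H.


r/H = 18.611 / 9.074 = 2.0510
r/H > 0.18, so dT = 5.38*(Q/r)^(2/3)/H
Q/r = 61.660
(Q/r)^(2/3) = 15.608
dT = 5.38 * 15.608 / 9.074 = 9.2538 K

9.2538 K


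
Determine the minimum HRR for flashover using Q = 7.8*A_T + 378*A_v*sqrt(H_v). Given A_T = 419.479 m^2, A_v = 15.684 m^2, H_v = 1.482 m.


7.8*A_T = 3271.9
sqrt(H_v) = 1.2174
378*A_v*sqrt(H_v) = 7217.3
Q = 3271.9 + 7217.3 = 10489 kW

10489 kW


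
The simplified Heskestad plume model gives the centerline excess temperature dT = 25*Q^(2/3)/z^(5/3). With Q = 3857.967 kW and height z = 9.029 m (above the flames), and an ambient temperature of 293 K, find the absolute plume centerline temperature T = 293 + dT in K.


Q^(2/3) = 245.98
z^(5/3) = 39.150
dT = 25 * 245.98 / 39.150 = 157.08 K
T = 293 + 157.08 = 450.08 K

450.08 K


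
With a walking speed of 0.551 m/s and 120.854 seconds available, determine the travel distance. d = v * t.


d = 0.551 * 120.854 = 66.591 m

66.591 m


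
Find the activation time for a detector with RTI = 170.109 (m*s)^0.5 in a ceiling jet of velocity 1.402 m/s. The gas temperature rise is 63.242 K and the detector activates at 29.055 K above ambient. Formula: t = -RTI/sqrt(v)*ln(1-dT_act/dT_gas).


dT_act/dT_gas = 0.45943
ln(1 - 0.45943) = -0.61512
t = -170.109 / sqrt(1.402) * -0.61512 = 88.372 s

88.372 s


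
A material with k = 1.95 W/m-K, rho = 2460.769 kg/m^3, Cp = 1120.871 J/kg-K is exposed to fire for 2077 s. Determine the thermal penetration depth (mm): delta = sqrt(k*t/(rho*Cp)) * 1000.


alpha = 1.95 / (2460.769 * 1120.871) = 7.0698e-07 m^2/s
alpha * t = 0.0014684
delta = sqrt(0.0014684) * 1000 = 38.320 mm

38.320 mm


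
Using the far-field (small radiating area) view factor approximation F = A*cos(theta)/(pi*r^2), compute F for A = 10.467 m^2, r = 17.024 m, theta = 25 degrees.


cos(25 deg) = 0.90631
pi*r^2 = 910.49
F = 10.467 * 0.90631 / 910.49 = 0.010419

0.010419


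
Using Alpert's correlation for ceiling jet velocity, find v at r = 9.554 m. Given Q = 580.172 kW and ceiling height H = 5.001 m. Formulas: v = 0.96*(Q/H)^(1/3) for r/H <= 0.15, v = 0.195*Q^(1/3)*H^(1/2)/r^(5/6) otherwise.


r/H = 9.554 / 5.001 = 1.9104
r/H > 0.15, so v = 0.195*Q^(1/3)*H^(1/2)/r^(5/6)
Q^(1/3) = 8.3404
H^(1/2) = 2.2363
r^(5/6) = 6.5587
v = 0.195 * 8.3404 * 2.2363 / 6.5587 = 0.55453 m/s

0.55453 m/s


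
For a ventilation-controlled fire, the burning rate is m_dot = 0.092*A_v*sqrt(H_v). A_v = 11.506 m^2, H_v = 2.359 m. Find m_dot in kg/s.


sqrt(H_v) = 1.5359
m_dot = 0.092 * 11.506 * 1.5359 = 1.6258 kg/s

1.6258 kg/s


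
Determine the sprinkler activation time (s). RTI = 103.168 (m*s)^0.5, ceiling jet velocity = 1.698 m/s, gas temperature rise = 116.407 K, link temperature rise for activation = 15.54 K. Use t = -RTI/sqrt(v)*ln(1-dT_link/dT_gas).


dT_link/dT_gas = 0.13350
ln(1 - 0.13350) = -0.14329
t = -103.168 / sqrt(1.698) * -0.14329 = 11.345 s

11.345 s


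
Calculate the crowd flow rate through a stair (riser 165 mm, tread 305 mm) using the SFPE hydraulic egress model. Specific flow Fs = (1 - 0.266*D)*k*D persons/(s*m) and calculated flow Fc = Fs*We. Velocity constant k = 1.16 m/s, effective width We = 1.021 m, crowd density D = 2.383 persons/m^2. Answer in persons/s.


1 - 0.266*D = 1 - 0.266*2.383 = 0.36612
Fs = 0.36612 * 1.16 * 2.383 = 1.0121 persons/(s*m)
Fc = 1.0121 * 1.021 = 1.0333 persons/s

1.0333 persons/s


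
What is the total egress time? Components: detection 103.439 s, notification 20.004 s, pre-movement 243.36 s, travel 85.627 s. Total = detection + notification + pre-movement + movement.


Total = 103.439 + 20.004 + 243.36 + 85.627 = 452.43 s

452.43 s


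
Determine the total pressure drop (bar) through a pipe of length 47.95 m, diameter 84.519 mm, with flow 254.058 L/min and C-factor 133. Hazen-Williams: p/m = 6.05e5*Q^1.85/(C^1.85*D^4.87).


Q^1.85 = 28127
C^1.85 = 8494.3
D^4.87 = 2.4225e+09
p/m = 0.00082697 bar/m
p_total = 0.00082697 * 47.95 = 0.039653 bar

0.039653 bar


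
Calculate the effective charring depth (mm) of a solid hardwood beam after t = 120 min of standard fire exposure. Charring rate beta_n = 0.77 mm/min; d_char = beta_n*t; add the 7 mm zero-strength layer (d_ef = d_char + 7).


d_char = 0.77 * 120 = 92.4 mm
d_ef = 92.4 + 1.0*7 = 99.4 mm

99.4 mm


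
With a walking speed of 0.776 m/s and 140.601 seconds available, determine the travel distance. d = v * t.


d = 0.776 * 140.601 = 109.11 m

109.11 m


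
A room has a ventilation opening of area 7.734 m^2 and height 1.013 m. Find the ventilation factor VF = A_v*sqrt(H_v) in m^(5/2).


sqrt(H_v) = 1.0065
VF = 7.734 * 1.0065 = 7.7841 m^(5/2)

7.7841 m^(5/2)


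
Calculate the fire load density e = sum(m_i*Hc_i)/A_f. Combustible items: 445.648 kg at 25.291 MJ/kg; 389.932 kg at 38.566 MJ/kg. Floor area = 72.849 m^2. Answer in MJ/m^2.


Total energy = 445.648*25.291 + 389.932*38.566
= 11270.88 + 15038.12
= 26309.00 MJ
e = 26309.00 / 72.849 = 361.14 MJ/m^2

361.14 MJ/m^2


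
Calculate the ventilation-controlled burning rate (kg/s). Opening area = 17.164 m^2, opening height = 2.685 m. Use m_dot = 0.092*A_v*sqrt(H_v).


sqrt(H_v) = 1.6386
m_dot = 0.092 * 17.164 * 1.6386 = 2.5875 kg/s

2.5875 kg/s


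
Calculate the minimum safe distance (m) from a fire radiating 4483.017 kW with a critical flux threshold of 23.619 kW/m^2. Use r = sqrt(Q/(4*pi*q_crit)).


4*pi*q_crit = 296.81
Q/(4*pi*q_crit) = 15.104
r = sqrt(15.104) = 3.8864 m

3.8864 m


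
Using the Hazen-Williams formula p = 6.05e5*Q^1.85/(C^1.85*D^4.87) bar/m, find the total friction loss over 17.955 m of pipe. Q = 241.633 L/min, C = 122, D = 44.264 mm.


Q^1.85 = 25635
C^1.85 = 7240.5
D^4.87 = 1.0382e+08
p/m = 0.020633 bar/m
p_total = 0.020633 * 17.955 = 0.37047 bar

0.37047 bar


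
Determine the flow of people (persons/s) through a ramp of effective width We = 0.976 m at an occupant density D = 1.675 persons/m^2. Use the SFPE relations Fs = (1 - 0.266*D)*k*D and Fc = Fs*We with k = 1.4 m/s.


1 - 0.266*D = 1 - 0.266*1.675 = 0.55445
Fs = 0.55445 * 1.4 * 1.675 = 1.3002 persons/(s*m)
Fc = 1.3002 * 0.976 = 1.2690 persons/s

1.2690 persons/s


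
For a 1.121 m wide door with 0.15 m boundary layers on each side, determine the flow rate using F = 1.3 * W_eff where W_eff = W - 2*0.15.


W_eff = 1.121 - 0.30 = 0.821 m
F = 1.3 * 0.821 = 1.0673 persons/s

1.0673 persons/s


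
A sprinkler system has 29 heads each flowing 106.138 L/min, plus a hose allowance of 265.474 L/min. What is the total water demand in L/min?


Sprinkler demand = 29 * 106.138 = 3078.002 L/min
Total = 3078.002 + 265.474 = 3343.476 L/min

3343.476 L/min


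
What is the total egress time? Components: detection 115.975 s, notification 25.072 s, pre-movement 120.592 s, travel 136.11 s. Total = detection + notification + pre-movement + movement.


Total = 115.975 + 25.072 + 120.592 + 136.11 = 397.749 s

397.749 s


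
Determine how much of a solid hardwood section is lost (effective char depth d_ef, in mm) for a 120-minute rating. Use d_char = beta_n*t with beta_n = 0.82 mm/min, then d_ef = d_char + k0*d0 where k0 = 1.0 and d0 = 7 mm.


d_char = 0.82 * 120 = 98.4 mm
d_ef = 98.4 + 1.0*7 = 105.4 mm

105.4 mm


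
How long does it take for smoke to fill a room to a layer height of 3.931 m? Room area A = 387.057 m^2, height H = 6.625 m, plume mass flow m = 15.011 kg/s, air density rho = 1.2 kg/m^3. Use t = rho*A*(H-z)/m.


H - z = 2.694 m
t = 1.2 * 387.057 * 2.694 / 15.011 = 83.357 s

83.357 s


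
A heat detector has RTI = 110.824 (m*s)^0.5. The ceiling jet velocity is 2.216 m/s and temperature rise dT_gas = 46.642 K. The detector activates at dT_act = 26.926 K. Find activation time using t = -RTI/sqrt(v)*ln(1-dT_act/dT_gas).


dT_act/dT_gas = 0.57729
ln(1 - 0.57729) = -0.86107
t = -110.824 / sqrt(2.216) * -0.86107 = 64.104 s

64.104 s


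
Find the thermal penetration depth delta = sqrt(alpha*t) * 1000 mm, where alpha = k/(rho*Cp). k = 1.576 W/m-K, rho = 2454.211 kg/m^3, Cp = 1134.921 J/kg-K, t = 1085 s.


alpha = 1.576 / (2454.211 * 1134.921) = 5.6582e-07 m^2/s
alpha * t = 0.00061392
delta = sqrt(0.00061392) * 1000 = 24.777 mm

24.777 mm


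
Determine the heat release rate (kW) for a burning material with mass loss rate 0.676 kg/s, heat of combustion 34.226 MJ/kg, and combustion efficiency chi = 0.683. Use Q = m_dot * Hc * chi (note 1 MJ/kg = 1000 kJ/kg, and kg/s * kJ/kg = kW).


Hc = 34.226 MJ/kg = 34.226 * 1000 kJ/kg = 34226 kJ/kg
Q = 0.676 kg/s * 34226 kJ/kg * 0.683 = 15802 kW

15802 kW


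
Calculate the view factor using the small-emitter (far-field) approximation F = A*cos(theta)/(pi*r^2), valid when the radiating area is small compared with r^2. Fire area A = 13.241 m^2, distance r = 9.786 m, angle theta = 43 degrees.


cos(43 deg) = 0.73135
pi*r^2 = 300.86
F = 13.241 * 0.73135 / 300.86 = 0.032188

0.032188


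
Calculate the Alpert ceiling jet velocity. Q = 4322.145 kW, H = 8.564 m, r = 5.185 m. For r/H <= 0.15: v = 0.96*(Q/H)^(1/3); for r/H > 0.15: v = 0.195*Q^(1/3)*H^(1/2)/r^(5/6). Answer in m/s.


r/H = 5.185 / 8.564 = 0.60544
r/H > 0.15, so v = 0.195*Q^(1/3)*H^(1/2)/r^(5/6)
Q^(1/3) = 16.289
H^(1/2) = 2.9264
r^(5/6) = 3.9412
v = 0.195 * 16.289 * 2.9264 / 3.9412 = 2.3586 m/s

2.3586 m/s


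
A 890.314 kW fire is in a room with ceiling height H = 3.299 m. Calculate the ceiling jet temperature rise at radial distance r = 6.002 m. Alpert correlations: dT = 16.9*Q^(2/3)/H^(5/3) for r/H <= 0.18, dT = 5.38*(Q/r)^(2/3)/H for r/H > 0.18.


r/H = 6.002 / 3.299 = 1.8193
r/H > 0.18, so dT = 5.38*(Q/r)^(2/3)/H
Q/r = 148.34
(Q/r)^(2/3) = 28.022
dT = 5.38 * 28.022 / 3.299 = 45.698 K

45.698 K


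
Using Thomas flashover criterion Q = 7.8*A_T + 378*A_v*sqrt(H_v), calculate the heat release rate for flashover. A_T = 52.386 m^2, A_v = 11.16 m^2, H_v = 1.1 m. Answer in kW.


7.8*A_T = 408.61
sqrt(H_v) = 1.0488
378*A_v*sqrt(H_v) = 4424.4
Q = 408.61 + 4424.4 = 4833.0 kW

4833.0 kW


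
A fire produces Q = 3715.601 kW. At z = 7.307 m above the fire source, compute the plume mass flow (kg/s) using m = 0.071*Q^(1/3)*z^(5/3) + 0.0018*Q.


Q^(1/3) = 15.489
z^(5/3) = 27.515
First term = 0.071 * 15.489 * 27.515 = 30.258
Second term = 0.0018 * 3715.601 = 6.6881
m = 36.946 kg/s

36.946 kg/s


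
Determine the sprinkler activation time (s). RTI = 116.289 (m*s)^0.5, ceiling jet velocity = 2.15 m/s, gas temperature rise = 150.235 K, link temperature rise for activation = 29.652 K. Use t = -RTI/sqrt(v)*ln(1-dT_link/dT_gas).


dT_link/dT_gas = 0.19737
ln(1 - 0.19737) = -0.21986
t = -116.289 / sqrt(2.15) * -0.21986 = 17.437 s

17.437 s


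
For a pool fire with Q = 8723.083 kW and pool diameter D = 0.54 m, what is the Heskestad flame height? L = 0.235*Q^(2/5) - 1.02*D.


Q^(2/5) = 37.694
0.235 * Q^(2/5) = 8.8580
1.02 * D = 0.55080
L = 8.3072 m

8.3072 m


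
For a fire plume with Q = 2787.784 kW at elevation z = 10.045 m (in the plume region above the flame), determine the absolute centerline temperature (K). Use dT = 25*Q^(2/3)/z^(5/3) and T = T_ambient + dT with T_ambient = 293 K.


Q^(2/3) = 198.08
z^(5/3) = 46.765
dT = 25 * 198.08 / 46.765 = 105.89 K
T = 293 + 105.89 = 398.89 K

398.89 K


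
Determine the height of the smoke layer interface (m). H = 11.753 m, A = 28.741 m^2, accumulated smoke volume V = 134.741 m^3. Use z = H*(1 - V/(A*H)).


V/(A*H) = 0.39889
1 - 0.39889 = 0.60111
z = 11.753 * 0.60111 = 7.0649 m

7.0649 m


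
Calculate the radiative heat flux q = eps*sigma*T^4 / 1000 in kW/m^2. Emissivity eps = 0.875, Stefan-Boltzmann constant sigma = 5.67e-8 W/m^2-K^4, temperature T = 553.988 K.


T^4 = 9.4189e+10
q = 0.875 * 5.67e-8 * 9.4189e+10 / 1000 = 4.6730 kW/m^2

4.6730 kW/m^2


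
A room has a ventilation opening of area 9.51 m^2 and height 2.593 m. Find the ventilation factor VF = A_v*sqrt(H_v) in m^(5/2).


sqrt(H_v) = 1.6103
VF = 9.51 * 1.6103 = 15.314 m^(5/2)

15.314 m^(5/2)


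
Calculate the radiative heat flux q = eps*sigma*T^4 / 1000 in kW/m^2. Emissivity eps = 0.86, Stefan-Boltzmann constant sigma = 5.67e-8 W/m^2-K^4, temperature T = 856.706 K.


T^4 = 5.3868e+11
q = 0.86 * 5.67e-8 * 5.3868e+11 / 1000 = 26.267 kW/m^2

26.267 kW/m^2


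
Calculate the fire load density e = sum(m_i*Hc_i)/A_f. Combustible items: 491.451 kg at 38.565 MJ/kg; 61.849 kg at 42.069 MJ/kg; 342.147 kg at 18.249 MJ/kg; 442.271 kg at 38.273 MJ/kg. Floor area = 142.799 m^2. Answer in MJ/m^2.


Total energy = 491.451*38.565 + 61.849*42.069 + 342.147*18.249 + 442.271*38.273
= 18952.81 + 2601.926 + 6243.841 + 16927.04
= 44725.61 MJ
e = 44725.61 / 142.799 = 313.21 MJ/m^2

313.21 MJ/m^2


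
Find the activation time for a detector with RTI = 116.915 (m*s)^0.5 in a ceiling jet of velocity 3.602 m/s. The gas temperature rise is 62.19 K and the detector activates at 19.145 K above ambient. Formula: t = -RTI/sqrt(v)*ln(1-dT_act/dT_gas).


dT_act/dT_gas = 0.30785
ln(1 - 0.30785) = -0.36795
t = -116.915 / sqrt(3.602) * -0.36795 = 22.667 s

22.667 s


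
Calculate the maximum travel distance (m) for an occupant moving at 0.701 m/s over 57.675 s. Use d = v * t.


d = 0.701 * 57.675 = 40.430 m

40.430 m


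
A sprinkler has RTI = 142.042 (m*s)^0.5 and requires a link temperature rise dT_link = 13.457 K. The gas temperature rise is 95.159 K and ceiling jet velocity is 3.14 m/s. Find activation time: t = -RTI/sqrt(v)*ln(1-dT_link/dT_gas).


dT_link/dT_gas = 0.14142
ln(1 - 0.14142) = -0.15247
t = -142.042 / sqrt(3.14) * -0.15247 = 12.222 s

12.222 s


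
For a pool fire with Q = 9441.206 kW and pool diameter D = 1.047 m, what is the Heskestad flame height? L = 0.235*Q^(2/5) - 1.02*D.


Q^(2/5) = 38.905
0.235 * Q^(2/5) = 9.1428
1.02 * D = 1.0679
L = 8.0749 m

8.0749 m


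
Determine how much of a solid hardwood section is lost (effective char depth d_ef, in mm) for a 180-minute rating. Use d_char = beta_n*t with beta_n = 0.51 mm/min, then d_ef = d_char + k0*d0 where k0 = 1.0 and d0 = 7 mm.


d_char = 0.51 * 180 = 91.8 mm
d_ef = 91.8 + 1.0*7 = 98.8 mm

98.8 mm
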